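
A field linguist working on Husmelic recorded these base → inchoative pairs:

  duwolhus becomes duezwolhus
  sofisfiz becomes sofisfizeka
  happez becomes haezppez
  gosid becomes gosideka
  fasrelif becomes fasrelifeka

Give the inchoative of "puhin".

puhineka

sofisfiz and happez both end in -z yet inflect differently (sofisfizeka, haezppez), so the final letter is not what conditions the rule; the last vowel is.
"puhin" has last vowel 'i'. The stems whose last vowel is 'i' (gosid → gosideka, fasrelif → fasrelifeka, sofisfiz → sofisfizeka) add -eka.
The other pattern: stems whose last vowel is 'e' or 'u' insert -ez- after the first vowel.
So puhin → puhineka.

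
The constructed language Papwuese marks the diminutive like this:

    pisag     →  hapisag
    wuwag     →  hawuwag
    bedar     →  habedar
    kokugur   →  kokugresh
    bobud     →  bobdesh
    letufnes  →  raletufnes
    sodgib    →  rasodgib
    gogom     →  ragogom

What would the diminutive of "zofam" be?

hazofam

bedar and kokugur both end in -r yet inflect differently (habedar, kokugresh), so the final letter is not what conditions the rule; the last vowel is.
"zofam" has last vowel 'a'. The stems whose last vowel is 'a' (pisag → hapisag, wuwag → hawuwag, bedar → habedar) add the prefix ha-.
The other patterns: stems whose last vowel is 'u' delete the last vowel and add -esh; stems whose last vowel is 'e', 'i' or 'o' add the prefix ra-.
So zofam → hazofam.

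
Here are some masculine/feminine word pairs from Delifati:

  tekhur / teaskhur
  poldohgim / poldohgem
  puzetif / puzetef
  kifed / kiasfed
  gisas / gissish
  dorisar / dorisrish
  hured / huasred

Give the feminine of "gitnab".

dorisar and tekhur both end in -r yet inflect differently (dorisrish, teaskhur), so the final letter is not what conditions the rule; the last vowel is.
"gitnab" has last vowel 'a'. The stems whose last vowel is 'a' (dorisar → dorisrish, gisas → gissish) delete the last vowel and add -ish.
So gitnab → gitnbish.

gitnbish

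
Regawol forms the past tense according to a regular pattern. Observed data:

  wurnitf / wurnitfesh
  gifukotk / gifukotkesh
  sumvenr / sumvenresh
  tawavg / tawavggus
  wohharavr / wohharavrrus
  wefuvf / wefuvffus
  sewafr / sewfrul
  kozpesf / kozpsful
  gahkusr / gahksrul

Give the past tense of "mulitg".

mulitgesh

sumvenr and wohharavr both end in -r yet inflect differently (sumvenresh, wohharavrrus), so the final letter is not what conditions the rule; the second-to-last letter is.
"mulitg" has second-to-last letter 't'. The stems whose second-to-last letter is 't' (wurnitf → wurnitfesh, gifukotk → gifukotkesh) add -esh.
So mulitg → mulitgesh.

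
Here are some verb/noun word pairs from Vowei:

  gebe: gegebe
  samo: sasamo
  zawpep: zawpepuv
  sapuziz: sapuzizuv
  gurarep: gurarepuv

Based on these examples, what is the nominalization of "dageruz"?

dageruzuv

gebe and zawpep both have last vowel 'e' yet inflect differently (gegebe, zawpepuv), so the last vowel is not what conditions the rule; whether the stem ends in a vowel or a consonant is.
"dageruz" ends in a consonant. The stems ending in a consonant (zawpep → zawpepuv, sapuziz → sapuzizuv, gurarep → gurarepuv) add -uv.
So dageruz → dageruzuv.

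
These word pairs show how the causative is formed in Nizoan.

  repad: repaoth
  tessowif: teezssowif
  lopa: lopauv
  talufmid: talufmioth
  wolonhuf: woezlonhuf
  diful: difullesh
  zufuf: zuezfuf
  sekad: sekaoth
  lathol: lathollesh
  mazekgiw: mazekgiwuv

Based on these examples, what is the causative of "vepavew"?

"vepavew" ends in -w. The one such stem in the data (mazekgiw → mazekgiwuv) adds -uv, so the same rule applies.
So vepavew → vepavewuv.

vepavewuv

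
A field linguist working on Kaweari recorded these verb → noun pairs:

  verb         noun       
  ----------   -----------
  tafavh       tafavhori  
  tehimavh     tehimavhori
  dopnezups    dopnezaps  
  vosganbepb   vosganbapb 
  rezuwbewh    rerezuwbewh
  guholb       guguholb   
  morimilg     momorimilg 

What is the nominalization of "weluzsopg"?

weluzsapg

tafavh and rezuwbewh both end in -h yet inflect differently (tafavhori, rerezuwbewh), so the final letter is not what conditions the rule; the second-to-last letter is.
"weluzsopg" has second-to-last letter 'p'. The stems whose second-to-last letter is 'p' (dopnezups → dopnezaps, vosganbepb → vosganbapb) change the last vowel to 'a'.
So weluzsopg → weluzsapg.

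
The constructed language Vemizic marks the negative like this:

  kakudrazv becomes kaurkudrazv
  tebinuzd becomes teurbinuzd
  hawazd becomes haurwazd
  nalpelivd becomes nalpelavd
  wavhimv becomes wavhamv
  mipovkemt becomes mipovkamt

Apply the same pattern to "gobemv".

gobamv

"gobemv" has second-to-last letter 'm'. The stems whose second-to-last letter is 'm' (wavhimv → wavhamv, mipovkemt → mipovkamt) change the last vowel to 'a'.
So gobemv → gobamv.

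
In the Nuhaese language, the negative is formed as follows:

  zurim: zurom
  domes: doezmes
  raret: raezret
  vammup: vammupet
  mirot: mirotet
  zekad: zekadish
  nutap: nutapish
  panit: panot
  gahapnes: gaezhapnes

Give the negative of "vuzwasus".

vuzwasuset

"vuzwasus" has last vowel 'u'. The one such stem in the data (vammup → vammupet) adds -et, so the same rule applies.
The other patterns: stems whose last vowel is 'i' change the last vowel to 'o'; stems whose last vowel is 'a' add -ish; stems whose last vowel is 'e' insert -ez- after the first vowel.
So vuzwasus → vuzwasuset.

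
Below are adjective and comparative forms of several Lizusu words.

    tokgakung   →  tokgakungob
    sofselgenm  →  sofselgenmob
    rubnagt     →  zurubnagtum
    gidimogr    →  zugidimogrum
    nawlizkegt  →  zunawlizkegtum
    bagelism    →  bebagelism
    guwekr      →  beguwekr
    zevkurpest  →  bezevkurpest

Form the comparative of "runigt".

zurunigtum

"runigt" has second-to-last letter 'g'. The stems whose second-to-last letter is 'g' (rubnagt → zurubnagtum, gidimogr → zugidimogrum, nawlizkegt → zunawlizkegtum) add zu- … -um around the stem.
So runigt → zurunigtum.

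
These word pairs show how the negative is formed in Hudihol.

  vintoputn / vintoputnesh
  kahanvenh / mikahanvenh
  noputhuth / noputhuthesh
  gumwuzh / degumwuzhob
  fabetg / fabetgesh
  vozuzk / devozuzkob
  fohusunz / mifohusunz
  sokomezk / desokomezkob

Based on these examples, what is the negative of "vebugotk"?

"vebugotk" has second-to-last letter 't'. The stems whose second-to-last letter is 't' (vintoputn → vintoputnesh, fabetg → fabetgesh, noputhuth → noputhuthesh) add -esh.
So vebugotk → vebugotkesh.

vebugotkesh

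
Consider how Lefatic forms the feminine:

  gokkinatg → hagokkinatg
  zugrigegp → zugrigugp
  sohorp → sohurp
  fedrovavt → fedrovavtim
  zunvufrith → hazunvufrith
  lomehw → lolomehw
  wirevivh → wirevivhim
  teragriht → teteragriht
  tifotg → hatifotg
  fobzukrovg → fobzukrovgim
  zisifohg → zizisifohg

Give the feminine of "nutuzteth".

fobzukrovg and gokkinatg both end in -g yet inflect differently (fobzukrovgim, hagokkinatg), so the final letter is not what conditions the rule; the second-to-last letter is.
"nutuzteth" has second-to-last letter 't'. The stems whose second-to-last letter is 't' (gokkinatg → hagokkinatg, tifotg → hatifotg, zunvufrith → hazunvufrith) add the prefix ha-.
So nutuzteth → hanutuzteth.

hanutuzteth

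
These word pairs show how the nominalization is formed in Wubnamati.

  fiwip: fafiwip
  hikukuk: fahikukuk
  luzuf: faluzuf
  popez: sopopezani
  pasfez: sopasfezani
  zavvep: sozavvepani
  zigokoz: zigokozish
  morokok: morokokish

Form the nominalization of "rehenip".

fiwip and zavvep both end in -p yet inflect differently (fafiwip, sozavvepani), so the final letter is not what conditions the rule; the last vowel is.
"rehenip" has last vowel 'i'. The one such stem in the data (fiwip → fafiwip) adds the prefix fa-, so the same rule applies.
So rehenip → farehenip.

farehenip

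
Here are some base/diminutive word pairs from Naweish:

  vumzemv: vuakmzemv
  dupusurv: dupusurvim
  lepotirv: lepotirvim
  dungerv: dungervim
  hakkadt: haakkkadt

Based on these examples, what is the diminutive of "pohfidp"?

poakhfidp

"pohfidp" has second-to-last letter 'd'. The one such stem in the data (hakkadt → haakkkadt) inserts -ak- after the first vowel (as does vumzemv), so the same rule applies.
The other pattern: stems whose second-to-last letter is 'r' add -im.
So pohfidp → poakhfidp.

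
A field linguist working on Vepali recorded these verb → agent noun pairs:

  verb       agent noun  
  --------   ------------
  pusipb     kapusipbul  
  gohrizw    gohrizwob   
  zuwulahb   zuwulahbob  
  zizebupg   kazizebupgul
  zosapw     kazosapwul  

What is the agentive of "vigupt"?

"vigupt" has second-to-last letter 'p'. The stems whose second-to-last letter is 'p' (zosapw → kazosapwul, pusipb → kapusipbul, zizebupg → kazizebupgul) add ka- … -ul around the stem.
The other pattern: stems whose second-to-last letter is 'h' or 'z' add -ob.
So vigupt → kaviguptul.

kaviguptul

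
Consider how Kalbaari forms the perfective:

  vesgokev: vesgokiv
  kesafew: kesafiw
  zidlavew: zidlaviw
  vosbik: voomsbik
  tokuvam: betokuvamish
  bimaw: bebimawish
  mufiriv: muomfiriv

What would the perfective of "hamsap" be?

mufiriv and vesgokev both end in -v yet inflect differently (muomfiriv, vesgokiv), so the final letter is not what conditions the rule; the last vowel is.
"hamsap" has last vowel 'a'. The stems whose last vowel is 'a' (bimaw → bebimawish, tokuvam → betokuvamish) add be- … -ish around the stem.
The other patterns: stems whose last vowel is 'i' insert -om- after the first vowel; stems whose last vowel is 'e' change the last vowel to 'i'.
So hamsap → behamsapish.

behamsapish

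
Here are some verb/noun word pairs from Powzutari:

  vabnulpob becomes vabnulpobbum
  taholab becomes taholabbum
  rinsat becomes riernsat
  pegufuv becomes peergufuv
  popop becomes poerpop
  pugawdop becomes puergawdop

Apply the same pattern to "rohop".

taholab and rinsat both have last vowel 'a' yet inflect differently (taholabbum, riernsat), so the last vowel is not what conditions the rule; the final letter is.
"rohop" ends in -p. The stems ending in -p (popop → poerpop, pugawdop → puergawdop) insert -er- after the first vowel.
The other pattern: stems ending in -b double the final consonant and add -um.
So rohop → roerhop.

roerhop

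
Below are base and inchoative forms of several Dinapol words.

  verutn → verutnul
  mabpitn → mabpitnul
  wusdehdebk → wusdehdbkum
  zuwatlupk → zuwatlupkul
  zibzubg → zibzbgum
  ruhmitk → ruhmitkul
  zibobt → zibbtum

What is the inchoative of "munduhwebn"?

munduhwbnum

wusdehdebk and zuwatlupk both end in -k yet inflect differently (wusdehdbkum, zuwatlupkul), so the final letter is not what conditions the rule; the second-to-last letter is.
"munduhwebn" has second-to-last letter 'b'. The stems whose second-to-last letter is 'b' (zibzubg → zibzbgum, wusdehdebk → wusdehdbkum, zibobt → zibbtum) delete the last vowel and add -um.
The other pattern: stems whose second-to-last letter is 'p' or 't' add -ul.
So munduhwebn → munduhwbnum.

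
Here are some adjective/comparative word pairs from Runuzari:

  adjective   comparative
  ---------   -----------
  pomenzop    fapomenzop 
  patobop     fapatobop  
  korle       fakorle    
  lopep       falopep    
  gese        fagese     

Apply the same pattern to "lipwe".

falipwe

Every pair shown (pomenzop → fapomenzop, patobop → fapatobop, korle → fakorle, …) follows the same rule: add the prefix fa-.
So lipwe → falipwe.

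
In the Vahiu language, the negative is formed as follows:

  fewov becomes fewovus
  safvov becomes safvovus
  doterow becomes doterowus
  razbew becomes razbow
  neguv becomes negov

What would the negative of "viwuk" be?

"viwuk" has last vowel 'u'. The one such stem in the data (neguv → negov) changes the last vowel to 'o' (as does razbew), so the same rule applies.
The other pattern: stems whose last vowel is 'o' add -us.
So viwuk → viwok.

viwok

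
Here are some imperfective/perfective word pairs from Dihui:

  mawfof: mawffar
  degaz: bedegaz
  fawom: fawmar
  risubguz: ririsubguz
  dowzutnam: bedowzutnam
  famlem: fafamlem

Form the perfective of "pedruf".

pepedruf

"pedruf" has last vowel 'u'. The one such stem in the data (risubguz → ririsubguz) repeats the first consonant+vowel as a prefix (as does famlem), so the same rule applies.
So pedruf → pepedruf.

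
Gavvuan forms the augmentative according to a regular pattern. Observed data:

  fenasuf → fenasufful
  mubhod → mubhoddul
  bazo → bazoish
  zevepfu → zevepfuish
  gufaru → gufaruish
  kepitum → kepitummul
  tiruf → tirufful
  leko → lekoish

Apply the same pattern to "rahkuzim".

rahkuzimmul

tiruf and zevepfu both have last vowel 'u' yet inflect differently (tirufful, zevepfuish), so the last vowel is not what conditions the rule; whether the stem ends in a vowel or a consonant is.
"rahkuzim" ends in a consonant. The stems ending in a consonant (tiruf → tirufful, mubhod → mubhoddul, kepitum → kepitummul) double the final consonant and add -ul.
The other pattern: stems ending in a vowel add -ish.
So rahkuzim → rahkuzimmul.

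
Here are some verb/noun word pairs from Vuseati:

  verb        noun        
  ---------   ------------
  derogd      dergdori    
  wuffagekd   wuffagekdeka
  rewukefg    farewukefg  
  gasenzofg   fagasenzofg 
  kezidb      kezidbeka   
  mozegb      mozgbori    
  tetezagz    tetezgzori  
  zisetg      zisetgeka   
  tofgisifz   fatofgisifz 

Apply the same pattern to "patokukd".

patokukdeka

"patokukd" has second-to-last letter 'k'. The one such stem in the data (wuffagekd → wuffagekdeka) adds -eka, so the same rule applies.
The other patterns: stems whose second-to-last letter is 'g' delete the last vowel and add -ori; stems whose second-to-last letter is 'f' add the prefix fa-.
So patokukd → patokukdeka.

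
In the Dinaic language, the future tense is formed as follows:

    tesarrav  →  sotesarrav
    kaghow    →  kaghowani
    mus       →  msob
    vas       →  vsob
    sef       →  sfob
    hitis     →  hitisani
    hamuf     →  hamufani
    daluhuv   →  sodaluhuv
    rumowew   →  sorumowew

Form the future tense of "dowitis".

vas and hitis both end in -s yet inflect differently (vsob, hitisani), so the final letter is not what conditions the rule; the number of vowels is.
"dowitis" has 3 vowels. The stems with 3 vowels (tesarrav → sotesarrav, rumowew → sorumowew, daluhuv → sodaluhuv) add the prefix so-.
The other patterns: stems with 1 vowel delete the last vowel and add -ob; stems with 2 vowels add -ani.
So dowitis → sodowitis.

sodowitis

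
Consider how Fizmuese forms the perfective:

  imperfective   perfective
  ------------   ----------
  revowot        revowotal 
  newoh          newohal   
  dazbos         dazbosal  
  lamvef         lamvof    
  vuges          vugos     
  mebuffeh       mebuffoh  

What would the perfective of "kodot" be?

kodotal

dazbos and vuges both end in -s yet inflect differently (dazbosal, vugos), so the final letter is not what conditions the rule; the last vowel is.
"kodot" has last vowel 'o'. The stems whose last vowel is 'o' (revowot → revowotal, newoh → newohal, dazbos → dazbosal) add -al.
The other pattern: stems whose last vowel is 'e' change the last vowel to 'o'.
So kodot → kodotal.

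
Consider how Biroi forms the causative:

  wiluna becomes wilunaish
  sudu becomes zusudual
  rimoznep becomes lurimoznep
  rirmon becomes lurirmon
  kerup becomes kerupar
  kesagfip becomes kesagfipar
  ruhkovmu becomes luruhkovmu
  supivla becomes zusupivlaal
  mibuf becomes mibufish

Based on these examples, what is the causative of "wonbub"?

sudu and ruhkovmu both end in -u yet inflect differently (zusudual, luruhkovmu), so the final letter is not what conditions the rule; the first letter is.
"wonbub" begins with w-. The one such stem in the data (wiluna → wilunaish) adds -ish, so the same rule applies.
So wonbub → wonbubish.

wonbubish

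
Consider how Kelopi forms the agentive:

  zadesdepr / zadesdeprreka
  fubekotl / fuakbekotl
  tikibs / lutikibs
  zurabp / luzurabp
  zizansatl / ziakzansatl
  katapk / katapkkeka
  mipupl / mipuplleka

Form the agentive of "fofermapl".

mipupl and zizansatl both end in -l yet inflect differently (mipuplleka, ziakzansatl), so the final letter is not what conditions the rule; the second-to-last letter is.
"fofermapl" has second-to-last letter 'p'. The stems whose second-to-last letter is 'p' (mipupl → mipuplleka, zadesdepr → zadesdeprreka, katapk → katapkkeka) double the final consonant and add -eka.
The other patterns: stems whose second-to-last letter is 'b' add the prefix lu-; stems whose second-to-last letter is 't' insert -ak- after the first vowel.
So fofermapl → fofermaplleka.

fofermaplleka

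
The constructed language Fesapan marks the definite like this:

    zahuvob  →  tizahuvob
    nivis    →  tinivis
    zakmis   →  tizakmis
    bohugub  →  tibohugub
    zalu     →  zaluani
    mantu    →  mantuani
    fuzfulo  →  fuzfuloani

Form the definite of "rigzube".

"rigzube" ends in a vowel. The stems ending in a vowel (zalu → zaluani, mantu → mantuani, fuzfulo → fuzfuloani) add -ani.
So rigzube → rigzubeani.

rigzubeani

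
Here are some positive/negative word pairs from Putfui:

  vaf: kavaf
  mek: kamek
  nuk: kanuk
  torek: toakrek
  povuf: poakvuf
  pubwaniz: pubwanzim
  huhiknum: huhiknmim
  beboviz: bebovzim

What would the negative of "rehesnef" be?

rehesnfim

mek and torek both end in -k yet inflect differently (kamek, toakrek), so the final letter is not what conditions the rule; the number of vowels is.
"rehesnef" has 3 vowels. The stems with 3 vowels (pubwaniz → pubwanzim, huhiknum → huhiknmim, beboviz → bebovzim) delete the last vowel and add -im.
The other patterns: stems with 1 vowel add the prefix ka-; stems with 2 vowels insert -ak- after the first vowel.
So rehesnef → rehesnfim.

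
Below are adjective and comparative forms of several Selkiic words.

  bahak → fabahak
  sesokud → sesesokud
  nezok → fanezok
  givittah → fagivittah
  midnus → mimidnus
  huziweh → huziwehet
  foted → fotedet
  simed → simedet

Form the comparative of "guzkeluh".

foted and sesokud both end in -d yet inflect differently (fotedet, sesesokud), so the final letter is not what conditions the rule; the last vowel is.
"guzkeluh" has last vowel 'u'. The stems whose last vowel is 'u' (midnus → mimidnus, sesokud → sesesokud) repeat the first consonant+vowel as a prefix.
So guzkeluh → guguzkeluh.

guguzkeluh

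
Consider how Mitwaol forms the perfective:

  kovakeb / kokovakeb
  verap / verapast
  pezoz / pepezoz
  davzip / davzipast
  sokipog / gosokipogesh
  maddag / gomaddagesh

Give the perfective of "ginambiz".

giginambiz

maddag and verap both have last vowel 'a' yet inflect differently (gomaddagesh, verapast), so the last vowel is not what conditions the rule; the final letter is.
"ginambiz" ends in -z. The one such stem in the data (pezoz → pepezoz) repeats the first consonant+vowel as a prefix (as does kovakeb), so the same rule applies.
The other patterns: stems ending in -g add go- … -esh around the stem; stems ending in -p add -ast.
So ginambiz → giginambiz.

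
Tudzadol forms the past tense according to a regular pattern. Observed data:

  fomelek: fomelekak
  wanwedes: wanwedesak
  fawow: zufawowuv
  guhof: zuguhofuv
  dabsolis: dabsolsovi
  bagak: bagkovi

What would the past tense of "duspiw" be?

wanwedes and dabsolis both end in -s yet inflect differently (wanwedesak, dabsolsovi), so the final letter is not what conditions the rule; the last vowel is.
"duspiw" has last vowel 'i'. The one such stem in the data (dabsolis → dabsolsovi) deletes the last vowel and adds -ovi (as does bagak), so the same rule applies.
The other patterns: stems whose last vowel is 'e' add -ak; stems whose last vowel is 'o' add zu- … -uv around the stem.
So duspiw → duspwovi.

duspwovi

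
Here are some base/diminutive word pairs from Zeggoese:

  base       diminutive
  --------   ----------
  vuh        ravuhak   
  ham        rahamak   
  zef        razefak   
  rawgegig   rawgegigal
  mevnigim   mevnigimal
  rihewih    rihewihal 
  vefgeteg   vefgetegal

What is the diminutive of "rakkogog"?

rakkogogal

ham and mevnigim both end in -m yet inflect differently (rahamak, mevnigimal), so the final letter is not what conditions the rule; the number of vowels is.
"rakkogog" has 3 vowels. The stems with 3 vowels (rawgegig → rawgegigal, mevnigim → mevnigimal, rihewih → rihewihal) add -al.
The other pattern: stems with 1 vowel add ra- … -ak around the stem.
So rakkogog → rakkogogal.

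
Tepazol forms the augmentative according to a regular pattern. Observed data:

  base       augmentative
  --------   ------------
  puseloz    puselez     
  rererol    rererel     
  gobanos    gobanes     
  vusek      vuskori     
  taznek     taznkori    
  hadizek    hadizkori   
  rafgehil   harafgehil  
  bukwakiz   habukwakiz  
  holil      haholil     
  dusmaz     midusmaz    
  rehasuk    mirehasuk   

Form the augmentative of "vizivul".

mivizivul

rererol and rafgehil both end in -l yet inflect differently (rererel, harafgehil), so the final letter is not what conditions the rule; the last vowel is.
"vizivul" has last vowel 'u'. The one such stem in the data (rehasuk → mirehasuk) adds the prefix mi-, so the same rule applies.
The other patterns: stems whose last vowel is 'o' change the last vowel to 'e'; stems whose last vowel is 'e' delete the last vowel and add -ori; stems whose last vowel is 'i' add the prefix ha-.
So vizivul → mivizivul.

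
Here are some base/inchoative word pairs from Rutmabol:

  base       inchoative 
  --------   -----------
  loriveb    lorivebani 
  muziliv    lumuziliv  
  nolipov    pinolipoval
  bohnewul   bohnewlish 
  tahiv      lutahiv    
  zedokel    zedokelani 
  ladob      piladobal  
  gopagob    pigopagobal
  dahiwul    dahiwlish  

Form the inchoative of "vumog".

bohnewul and zedokel both end in -l yet inflect differently (bohnewlish, zedokelani), so the final letter is not what conditions the rule; the last vowel is.
"vumog" has last vowel 'o'. The stems whose last vowel is 'o' (nolipov → pinolipoval, ladob → piladobal, gopagob → pigopagobal) add pi- … -al around the stem.
So vumog → pivumogal.

pivumogal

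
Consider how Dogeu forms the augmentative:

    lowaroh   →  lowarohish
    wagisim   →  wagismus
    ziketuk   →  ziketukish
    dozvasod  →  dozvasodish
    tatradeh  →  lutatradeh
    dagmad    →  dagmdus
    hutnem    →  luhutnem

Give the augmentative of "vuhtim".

lowaroh and tatradeh both end in -h yet inflect differently (lowarohish, lutatradeh), so the final letter is not what conditions the rule; the last vowel is.
"vuhtim" has last vowel 'i'. The one such stem in the data (wagisim → wagismus) deletes the last vowel and adds -us (as does dagmad), so the same rule applies.
The other patterns: stems whose last vowel is 'o' or 'u' add -ish; stems whose last vowel is 'e' add the prefix lu-.
So vuhtim → vuhtmus.

vuhtmus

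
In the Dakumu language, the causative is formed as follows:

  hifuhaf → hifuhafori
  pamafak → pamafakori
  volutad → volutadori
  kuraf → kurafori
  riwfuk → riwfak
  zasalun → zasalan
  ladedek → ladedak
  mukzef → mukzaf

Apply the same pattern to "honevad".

honevadori

pamafak and riwfuk both end in -k yet inflect differently (pamafakori, riwfak), so the final letter is not what conditions the rule; the last vowel is.
"honevad" has last vowel 'a'. The stems whose last vowel is 'a' (hifuhaf → hifuhafori, pamafak → pamafakori, volutad → volutadori) add -ori.
The other pattern: stems whose last vowel is 'e' or 'u' change the last vowel to 'a'.
So honevad → honevadori.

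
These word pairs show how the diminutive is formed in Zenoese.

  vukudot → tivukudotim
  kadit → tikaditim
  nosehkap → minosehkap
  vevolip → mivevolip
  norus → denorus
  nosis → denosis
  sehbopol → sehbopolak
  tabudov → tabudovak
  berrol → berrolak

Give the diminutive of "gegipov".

kadit and vevolip both have last vowel 'i' yet inflect differently (tikaditim, mivevolip), so the last vowel is not what conditions the rule; the final letter is.
"gegipov" ends in -v. The one such stem in the data (tabudov → tabudovak) adds -ak, so the same rule applies.
The other patterns: stems ending in -t add ti- … -im around the stem; stems ending in -p add the prefix mi-; stems ending in -s add the prefix de-.
So gegipov → gegipovak.

gegipovak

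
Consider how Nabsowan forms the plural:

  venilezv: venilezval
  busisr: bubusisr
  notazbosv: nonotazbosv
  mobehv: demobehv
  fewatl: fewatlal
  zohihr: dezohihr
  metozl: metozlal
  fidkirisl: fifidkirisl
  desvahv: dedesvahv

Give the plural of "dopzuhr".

dedopzuhr

zohihr and busisr both end in -r yet inflect differently (dezohihr, bubusisr), so the final letter is not what conditions the rule; the second-to-last letter is.
"dopzuhr" has second-to-last letter 'h'. The stems whose second-to-last letter is 'h' (desvahv → dedesvahv, mobehv → demobehv, zohihr → dezohihr) add the prefix de-.
The other patterns: stems whose second-to-last letter is 's' repeat the first consonant+vowel as a prefix; stems whose second-to-last letter is 't' or 'z' add -al.
So dopzuhr → dedopzuhr.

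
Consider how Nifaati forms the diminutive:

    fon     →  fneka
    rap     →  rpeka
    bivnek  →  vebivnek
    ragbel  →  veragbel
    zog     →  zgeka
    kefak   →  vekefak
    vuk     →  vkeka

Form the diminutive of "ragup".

veragup

vuk and bivnek both end in -k yet inflect differently (vkeka, vebivnek), so the final letter is not what conditions the rule; the number of vowels is.
"ragup" has 2 vowels. The stems with 2 vowels (bivnek → vebivnek, kefak → vekefak, ragbel → veragbel) add the prefix ve-.
So ragup → veragup.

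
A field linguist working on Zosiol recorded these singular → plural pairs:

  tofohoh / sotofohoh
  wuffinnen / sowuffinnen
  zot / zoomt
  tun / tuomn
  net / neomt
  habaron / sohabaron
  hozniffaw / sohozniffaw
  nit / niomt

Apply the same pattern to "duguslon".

tun and habaron both end in -n yet inflect differently (tuomn, sohabaron), so the final letter is not what conditions the rule; the number of vowels is.
"duguslon" has 3 vowels. The stems with 3 vowels (tofohoh → sotofohoh, habaron → sohabaron, wuffinnen → sowuffinnen) add the prefix so-.
The other pattern: stems with 1 vowel insert -om- after the first vowel.
So duguslon → soduguslon.

soduguslon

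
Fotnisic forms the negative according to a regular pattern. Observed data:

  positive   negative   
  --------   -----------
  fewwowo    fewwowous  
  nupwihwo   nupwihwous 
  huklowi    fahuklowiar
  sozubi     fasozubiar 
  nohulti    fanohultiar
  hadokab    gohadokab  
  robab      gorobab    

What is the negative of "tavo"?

nupwihwo and nohulti both begin with n- yet inflect differently (nupwihwous, fanohultiar), so the first letter is not what conditions the rule; the final letter is.
"tavo" ends in -o. The stems ending in -o (fewwowo → fewwowous, nupwihwo → nupwihwous) add -us.
The other patterns: stems ending in -i add fa- … -ar around the stem; stems ending in -b add the prefix go-.
So tavo → tavous.

tavous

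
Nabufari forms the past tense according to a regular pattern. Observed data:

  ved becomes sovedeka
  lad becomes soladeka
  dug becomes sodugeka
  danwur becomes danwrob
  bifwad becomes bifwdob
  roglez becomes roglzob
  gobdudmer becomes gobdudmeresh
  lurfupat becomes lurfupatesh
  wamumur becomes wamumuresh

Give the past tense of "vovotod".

vovotodesh

"vovotod" has 3 vowels. The stems with 3 vowels (gobdudmer → gobdudmeresh, lurfupat → lurfupatesh, wamumur → wamumuresh) add -esh.
The other patterns: stems with 1 vowel add so- … -eka around the stem; stems with 2 vowels delete the last vowel and add -ob.
So vovotod → vovotodesh.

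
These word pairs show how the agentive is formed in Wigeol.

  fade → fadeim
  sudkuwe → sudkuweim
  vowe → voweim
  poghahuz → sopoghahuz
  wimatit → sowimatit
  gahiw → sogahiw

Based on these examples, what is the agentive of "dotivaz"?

sudkuwe and poghahuz both have 3 vowels yet inflect differently (sudkuweim, sopoghahuz), so the number of vowels is not what conditions the rule; the final letter is.
"dotivaz" ends in -z. The one such stem in the data (poghahuz → sopoghahuz) adds the prefix so-, so the same rule applies.
The other pattern: stems ending in -e add -im.
So dotivaz → sodotivaz.

sodotivaz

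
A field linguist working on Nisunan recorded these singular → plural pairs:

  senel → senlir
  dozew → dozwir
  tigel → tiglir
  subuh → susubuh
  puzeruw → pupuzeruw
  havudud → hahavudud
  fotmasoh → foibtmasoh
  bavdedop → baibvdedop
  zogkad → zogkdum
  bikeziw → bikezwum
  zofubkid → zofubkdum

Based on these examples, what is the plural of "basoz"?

dozew and puzeruw both end in -w yet inflect differently (dozwir, pupuzeruw), so the final letter is not what conditions the rule; the last vowel is.
"basoz" has last vowel 'o'. The stems whose last vowel is 'o' (fotmasoh → foibtmasoh, bavdedop → baibvdedop) insert -ib- after the first vowel.
The other patterns: stems whose last vowel is 'e' delete the last vowel and add -ir; stems whose last vowel is 'u' repeat the first consonant+vowel as a prefix; stems whose last vowel is 'a' or 'i' delete the last vowel and add -um.
So basoz → baibsoz.

baibsoz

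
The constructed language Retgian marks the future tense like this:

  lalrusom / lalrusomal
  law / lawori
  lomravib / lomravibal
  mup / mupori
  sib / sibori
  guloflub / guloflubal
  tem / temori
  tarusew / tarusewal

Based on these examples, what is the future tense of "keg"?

kegori

sib and guloflub both end in -b yet inflect differently (sibori, guloflubal), so the final letter is not what conditions the rule; the number of vowels is.
"keg" has 1 vowel. The stems with 1 vowel (law → lawori, mup → mupori, sib → sibori) add -ori.
The other pattern: stems with 3 vowels add -al.
So keg → kegori.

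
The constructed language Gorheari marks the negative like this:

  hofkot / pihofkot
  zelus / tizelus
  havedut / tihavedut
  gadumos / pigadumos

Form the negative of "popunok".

havedut and hofkot both end in -t yet inflect differently (tihavedut, pihofkot), so the final letter is not what conditions the rule; the last vowel is.
"popunok" has last vowel 'o'. The stems whose last vowel is 'o' (hofkot → pihofkot, gadumos → pigadumos) add the prefix pi-.
The other pattern: stems whose last vowel is 'u' add the prefix ti-.
So popunok → pipopunok.

pipopunok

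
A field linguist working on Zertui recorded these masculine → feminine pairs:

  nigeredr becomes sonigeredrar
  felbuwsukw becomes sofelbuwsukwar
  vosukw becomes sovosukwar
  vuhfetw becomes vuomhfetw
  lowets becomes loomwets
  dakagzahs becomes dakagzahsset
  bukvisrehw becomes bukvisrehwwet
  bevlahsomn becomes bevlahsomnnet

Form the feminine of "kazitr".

kaomzitr

felbuwsukw and vuhfetw both end in -w yet inflect differently (sofelbuwsukwar, vuomhfetw), so the final letter is not what conditions the rule; the second-to-last letter is.
"kazitr" has second-to-last letter 't'. The stems whose second-to-last letter is 't' (vuhfetw → vuomhfetw, lowets → loomwets) insert -om- after the first vowel.
So kazitr → kaomzitr.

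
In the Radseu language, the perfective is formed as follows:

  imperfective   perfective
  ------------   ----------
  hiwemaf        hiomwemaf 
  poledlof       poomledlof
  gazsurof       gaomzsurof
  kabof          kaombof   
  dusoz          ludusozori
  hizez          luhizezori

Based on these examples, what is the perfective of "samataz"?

lusamatazori

gazsurof and dusoz both have last vowel 'o' yet inflect differently (gaomzsurof, ludusozori), so the last vowel is not what conditions the rule; the final letter is.
"samataz" ends in -z. The stems ending in -z (dusoz → ludusozori, hizez → luhizezori) add lu- … -ori around the stem.
The other pattern: stems ending in -f insert -om- after the first vowel.
So samataz → lusamatazori.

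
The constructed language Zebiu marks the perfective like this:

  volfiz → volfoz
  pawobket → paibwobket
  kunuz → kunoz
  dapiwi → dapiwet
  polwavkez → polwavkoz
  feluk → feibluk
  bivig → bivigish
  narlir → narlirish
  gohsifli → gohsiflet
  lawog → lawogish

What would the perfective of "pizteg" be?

piztegish

"pizteg" ends in -g. The stems ending in -g (bivig → bivigish, lawog → lawogish) add -ish.
The other patterns: stems ending in -z change the last vowel to 'o'; stems ending in -i drop the final letter and add -et; stems ending in -k or -t insert -ib- after the first vowel.
So pizteg → piztegish.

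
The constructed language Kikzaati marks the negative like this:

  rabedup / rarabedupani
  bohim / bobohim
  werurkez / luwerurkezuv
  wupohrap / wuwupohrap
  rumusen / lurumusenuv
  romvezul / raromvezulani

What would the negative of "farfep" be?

rabedup and wupohrap both end in -p yet inflect differently (rarabedupani, wuwupohrap), so the final letter is not what conditions the rule; the last vowel is.
"farfep" has last vowel 'e'. The stems whose last vowel is 'e' (rumusen → lurumusenuv, werurkez → luwerurkezuv) add lu- … -uv around the stem.
The other patterns: stems whose last vowel is 'u' add ra- … -ani around the stem; stems whose last vowel is 'a' or 'i' repeat the first consonant+vowel as a prefix.
So farfep → lufarfepuv.

lufarfepuv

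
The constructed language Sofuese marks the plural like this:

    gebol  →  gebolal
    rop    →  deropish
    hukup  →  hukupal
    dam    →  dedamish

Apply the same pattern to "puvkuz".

puvkuzal

"puvkuz" has 2 vowels. The stems with 2 vowels (hukup → hukupal, gebol → gebolal) add -al.
So puvkuz → puvkuzal.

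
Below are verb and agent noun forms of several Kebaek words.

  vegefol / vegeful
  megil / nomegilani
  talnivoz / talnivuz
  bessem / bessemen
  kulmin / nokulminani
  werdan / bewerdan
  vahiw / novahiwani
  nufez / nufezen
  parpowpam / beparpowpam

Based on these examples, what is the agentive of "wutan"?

bewutan

vegefol and megil both end in -l yet inflect differently (vegeful, nomegilani), so the final letter is not what conditions the rule; the last vowel is.
"wutan" has last vowel 'a'. The stems whose last vowel is 'a' (werdan → bewerdan, parpowpam → beparpowpam) add the prefix be-.
So wutan → bewutan.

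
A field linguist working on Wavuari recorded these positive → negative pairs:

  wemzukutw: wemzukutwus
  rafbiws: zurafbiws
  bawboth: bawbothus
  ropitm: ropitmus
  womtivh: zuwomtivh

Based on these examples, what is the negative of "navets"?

bawboth and womtivh both end in -h yet inflect differently (bawbothus, zuwomtivh), so the final letter is not what conditions the rule; the second-to-last letter is.
"navets" has second-to-last letter 't'. The stems whose second-to-last letter is 't' (wemzukutw → wemzukutwus, bawboth → bawbothus, ropitm → ropitmus) add -us.
The other pattern: stems whose second-to-last letter is 'v' or 'w' add the prefix zu-.
So navets → navetsus.

navetsus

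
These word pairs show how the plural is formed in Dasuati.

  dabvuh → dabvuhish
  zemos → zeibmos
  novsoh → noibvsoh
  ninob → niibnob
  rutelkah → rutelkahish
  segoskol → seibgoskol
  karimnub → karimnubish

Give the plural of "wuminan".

wuminanish

novsoh and dabvuh both end in -h yet inflect differently (noibvsoh, dabvuhish), so the final letter is not what conditions the rule; the last vowel is.
"wuminan" has last vowel 'a'. The one such stem in the data (rutelkah → rutelkahish) adds -ish, so the same rule applies.
So wuminan → wuminanish.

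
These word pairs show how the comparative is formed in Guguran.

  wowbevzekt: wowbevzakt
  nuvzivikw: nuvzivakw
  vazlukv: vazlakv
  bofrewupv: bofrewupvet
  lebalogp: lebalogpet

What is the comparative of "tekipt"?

tekiptet

vazlukv and bofrewupv both end in -v yet inflect differently (vazlakv, bofrewupvet), so the final letter is not what conditions the rule; the second-to-last letter is.
"tekipt" has second-to-last letter 'p'. The one such stem in the data (bofrewupv → bofrewupvet) adds -et, so the same rule applies.
So tekipt → tekiptet.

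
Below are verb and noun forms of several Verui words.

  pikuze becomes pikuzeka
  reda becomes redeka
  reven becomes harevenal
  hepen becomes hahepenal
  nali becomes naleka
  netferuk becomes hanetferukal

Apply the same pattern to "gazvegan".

pikuze and hepen both have last vowel 'e' yet inflect differently (pikuzeka, hahepenal), so the last vowel is not what conditions the rule; whether the stem ends in a vowel or a consonant is.
"gazvegan" ends in a consonant. The stems ending in a consonant (hepen → hahepenal, reven → harevenal, netferuk → hanetferukal) add ha- … -al around the stem.
The other pattern: stems ending in a vowel drop the final letter and add -eka.
So gazvegan → hagazveganal.

hagazveganal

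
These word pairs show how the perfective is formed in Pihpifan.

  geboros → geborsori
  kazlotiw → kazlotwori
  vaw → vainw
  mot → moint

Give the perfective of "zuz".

"zuz" has 1 vowel. The stems with 1 vowel (vaw → vainw, mot → moint) insert -in- after the first vowel.
The other pattern: stems with 3 vowels delete the last vowel and add -ori.
So zuz → zuinz.

zuinz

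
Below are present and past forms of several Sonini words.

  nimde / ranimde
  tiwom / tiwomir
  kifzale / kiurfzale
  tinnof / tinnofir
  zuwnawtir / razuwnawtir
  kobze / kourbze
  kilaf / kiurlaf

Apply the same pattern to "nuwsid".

tinnof and kilaf both end in -f yet inflect differently (tinnofir, kiurlaf), so the final letter is not what conditions the rule; the first letter is.
"nuwsid" begins with n-. The one such stem in the data (nimde → ranimde) adds the prefix ra-, so the same rule applies.
The other patterns: stems beginning with t- add -ir; stems beginning with k- insert -ur- after the first vowel.
So nuwsid → ranuwsid.

ranuwsid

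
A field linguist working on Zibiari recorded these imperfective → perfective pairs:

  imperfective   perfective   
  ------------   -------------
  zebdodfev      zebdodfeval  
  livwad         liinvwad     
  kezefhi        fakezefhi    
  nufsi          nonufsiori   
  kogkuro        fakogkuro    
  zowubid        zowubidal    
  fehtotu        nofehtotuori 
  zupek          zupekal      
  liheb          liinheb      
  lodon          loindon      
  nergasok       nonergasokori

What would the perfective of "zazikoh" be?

zazikohal

"zazikoh" begins with z-. The stems beginning with z- (zebdodfev → zebdodfeval, zupek → zupekal, zowubid → zowubidal) add -al.
The other patterns: stems beginning with k- add the prefix fa-; stems beginning with l- insert -in- after the first vowel; stems beginning with f- or n- add no- … -ori around the stem.
So zazikoh → zazikohal.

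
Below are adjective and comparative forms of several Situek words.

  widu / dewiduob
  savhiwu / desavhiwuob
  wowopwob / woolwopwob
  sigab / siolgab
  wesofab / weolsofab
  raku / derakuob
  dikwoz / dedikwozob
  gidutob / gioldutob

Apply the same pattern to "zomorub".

zoolmorub

gidutob and dikwoz both have last vowel 'o' yet inflect differently (gioldutob, dedikwozob), so the last vowel is not what conditions the rule; the final letter is.
"zomorub" ends in -b. The stems ending in -b (gidutob → gioldutob, wesofab → weolsofab, wowopwob → woolwopwob) insert -ol- after the first vowel.
The other pattern: stems ending in -u or -z add de- … -ob around the stem.
So zomorub → zoolmorub.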